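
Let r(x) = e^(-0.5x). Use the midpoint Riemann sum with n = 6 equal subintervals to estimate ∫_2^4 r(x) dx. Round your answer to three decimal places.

0.465

Δx = (4 − 2)/6 = 1/3.
Midpoints: 13/6, 2.5, 17/6, 19/6, 3.5, 23/6.
r(13/6) ≈ 0.338, r(2.5) ≈ 0.287, r(17/6) ≈ 0.243, r(19/6) ≈ 0.205, r(3.5) ≈ 0.174, r(23/6) ≈ 0.147.
Sum = Δx · [r(13/6) + r(2.5) + r(17/6) + ...].
Sum ≈ 0.465.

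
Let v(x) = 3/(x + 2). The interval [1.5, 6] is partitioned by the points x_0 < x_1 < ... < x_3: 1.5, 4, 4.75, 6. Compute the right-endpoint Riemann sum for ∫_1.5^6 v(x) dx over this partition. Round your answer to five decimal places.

2.05208

Subinterval widths: 2.5, 0.75, 1.25.
Right endpoints: 4, 4.75, 6.
v(4) = 0.5, v(4.75) = 4/9, v(6) = 0.375.
Sum = Σ Δx_i · v(x_i).
Sum ≈ 2.05208.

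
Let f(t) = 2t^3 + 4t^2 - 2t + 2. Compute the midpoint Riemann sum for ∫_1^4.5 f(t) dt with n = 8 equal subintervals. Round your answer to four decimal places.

Δt = (4.5 − 1)/8 = 0.4375.
Midpoints: 1.21875, 1.65625, 2.09375, 2.53125, 2.96875, 3.40625, 3.84375, 4.28125.
f(1.21875) = 149495/16384, f(1.65625) = 307149/16384, f(2.09375) = 552219/16384, f(2.53125) = 901169/16384, f(2.96875) = 1370463/16384, f(3.40625) = 1976565/16384, f(3.84375) = 2735939/16384, f(4.28125) = 3665049/16384.
Sum = Δt · [f(1.21875) + f(1.65625) + f(2.09375) + ...].
Sum ≈ 311.3035.

311.3035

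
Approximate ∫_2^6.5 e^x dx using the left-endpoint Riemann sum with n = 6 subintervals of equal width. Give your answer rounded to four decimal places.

Δx = (6.5 − 2)/6 = 0.75.
Left endpoints: 2, 2.75, 3.5, 4.25, 5, 5.75.
f(2) ≈ 7.3891, f(2.75) ≈ 15.6426, f(3.5) ≈ 33.1155, f(4.25) ≈ 70.1054, f(5) ≈ 148.4132, f(5.75) ≈ 314.1907.
Sum = Δx · [f(2) + f(2.75) + f(3.5) + ...].
Sum ≈ 441.6423.

441.6423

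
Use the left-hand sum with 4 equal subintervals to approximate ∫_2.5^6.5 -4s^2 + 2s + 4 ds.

Δs = (6.5 − 2.5)/4 = 1.
Left endpoints: 2.5, 3.5, 4.5, 5.5.
f(2.5) = -16, f(3.5) = -38, f(4.5) = -68, f(5.5) = -106.
Sum = Δs · [f(2.5) + f(3.5) + f(4.5) + f(5.5)].
Sum = -228.

-228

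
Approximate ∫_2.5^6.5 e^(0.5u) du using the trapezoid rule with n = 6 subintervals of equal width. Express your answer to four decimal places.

Δu = (6.5 − 2.5)/6 = 2/3.
f(2.5) ≈ 3.4903, f(19/6) ≈ 4.8712, f(23/6) ≈ 6.7983, f(4.5) ≈ 9.4877, f(31/6) ≈ 13.2412, f(35/6) ≈ 18.4796, f(6.5) ≈ 25.7903.
T_6 = (Δu/2)·[f(u_0) + 2f(u_1) + ... + 2f(u_{5}) + f(u_6)].
Sum ≈ 45.0122.

45.0122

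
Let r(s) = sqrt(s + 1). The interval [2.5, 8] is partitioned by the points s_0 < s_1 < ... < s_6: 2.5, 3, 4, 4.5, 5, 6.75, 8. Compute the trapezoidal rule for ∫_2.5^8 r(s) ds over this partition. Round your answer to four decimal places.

Subinterval widths: 0.5, 1, 0.5, 0.5, 1.75, 1.25.
r(2.5) ≈ 1.8708, r(3) ≈ 2.0000, r(4) ≈ 2.2361, r(4.5) ≈ 2.3452, r(5) ≈ 2.4495, r(6.75) ≈ 2.7839, r(8) ≈ 3.0000.
On each subinterval the trapezoid contributes (Δs_i/2)·[r(s_{i-1}) + r(s_i)].
Sum ≈ 13.6239.

13.6239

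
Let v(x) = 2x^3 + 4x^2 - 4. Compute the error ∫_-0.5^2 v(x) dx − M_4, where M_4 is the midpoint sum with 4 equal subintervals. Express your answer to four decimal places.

Exact integral: ∫_-0.5^2 v(x) dx ≈ 8.802083.
M_4 ≈ 8.110352.
Error ≈ 8.802083 − 8.110352 ≈ 0.6917.

0.6917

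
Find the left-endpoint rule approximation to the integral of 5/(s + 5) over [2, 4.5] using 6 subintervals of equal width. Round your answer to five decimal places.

1.56674

Δs = (4.5 − 2)/6 = 5/12.
Left endpoints: 2, 29/12, 17/6, 3.25, 11/3, 49/12.
f(2) = 5/7, f(29/12) = 60/89, f(17/6) = 30/47, f(3.25) = 20/33, f(11/3) = 15/26, f(49/12) = 60/109.
Sum = Δs · [f(2) + f(29/12) + f(17/6) + ...].
Sum ≈ 1.56674.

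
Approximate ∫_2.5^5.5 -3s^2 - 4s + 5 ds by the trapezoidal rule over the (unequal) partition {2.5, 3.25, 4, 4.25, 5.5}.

-185.15625

Subinterval widths: 0.75, 0.75, 0.25, 1.25.
f(2.5) = -23.75, f(3.25) = -39.6875, f(4) = -59, f(4.25) = -66.1875, f(5.5) = -107.75.
On each subinterval the trapezoid contributes (Δs_i/2)·[f(s_{i-1}) + f(s_i)].
Sum = -185.15625.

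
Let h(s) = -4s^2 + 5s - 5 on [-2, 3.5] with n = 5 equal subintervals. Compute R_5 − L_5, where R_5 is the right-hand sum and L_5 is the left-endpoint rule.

-6.05

R_5 = -82.17.
L_5 = -76.12.
R_5 − L_5 = -6.05.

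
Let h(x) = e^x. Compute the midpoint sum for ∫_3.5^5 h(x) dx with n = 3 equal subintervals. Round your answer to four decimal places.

114.1054

Δx = (5 − 3.5)/3 = 0.5.
Midpoints: 3.75, 4.25, 4.75.
h(3.75) ≈ 42.5211, h(4.25) ≈ 70.1054, h(4.75) ≈ 115.5843.
Sum = Δx · [h(3.75) + h(4.25) + h(4.75)].
Sum ≈ 114.1054.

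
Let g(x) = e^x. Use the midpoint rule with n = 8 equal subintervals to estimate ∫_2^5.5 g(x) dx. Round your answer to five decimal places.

Δx = (5.5 − 2)/8 = 0.4375.
Midpoints: 2.21875, 2.65625, 3.09375, 3.53125, 3.96875, 4.40625, 4.84375, 5.28125.
g(2.21875) ≈ 9.19583, g(2.65625) ≈ 14.24278, g(3.09375) ≈ 22.05965, g(3.53125) ≈ 34.16665, g(3.96875) ≈ 52.91834, g(4.40625) ≈ 81.96153, g(4.84375) ≈ 126.94450, g(5.28125) ≈ 196.61549.
Sum = Δx · [g(2.21875) + g(2.65625) + g(3.09375) + ...].
Sum ≈ 235.42084.

235.42084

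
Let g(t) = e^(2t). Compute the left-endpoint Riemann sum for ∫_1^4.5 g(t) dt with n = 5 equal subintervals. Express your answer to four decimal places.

1854.8660

Δt = (4.5 − 1)/5 = 0.7.
Left endpoints: 1, 1.7, 2.4, 3.1, 3.8.
g(1) ≈ 7.3891, g(1.7) ≈ 29.9641, g(2.4) ≈ 121.5104, g(3.1) ≈ 492.7490, g(3.8) ≈ 1998.1959.
Sum = Δt · [g(1) + g(1.7) + g(2.4) + g(3.1) + g(3.8)].
Sum ≈ 1854.8660.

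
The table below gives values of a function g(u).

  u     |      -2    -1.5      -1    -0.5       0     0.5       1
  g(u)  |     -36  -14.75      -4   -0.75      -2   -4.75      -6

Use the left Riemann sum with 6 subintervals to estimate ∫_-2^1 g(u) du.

Δu = 0.5.
Sum = 0.5·[(-36) + (-14.75) + (-4) + (-0.75) + (-2) + (-4.75)] = -31.125.

-31.125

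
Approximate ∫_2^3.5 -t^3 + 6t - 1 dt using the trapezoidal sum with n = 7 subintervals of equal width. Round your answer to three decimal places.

-10.360

Δt = (3.5 − 2)/7 = 3/14.
f(2) = 3, f(31/14) = 3921/2744, f(17/7) = -258/343, f(37/14) = -9885/2744, f(20/7) = -2463/343, f(43/14) = -31683/2744, f(23/7) = -5748/343, f(3.5) = -22.875.
T_7 = (Δt/2)·[f(t_0) + 2f(t_1) + ... + 2f(t_{6}) + f(t_7)].
Sum ≈ -10.360.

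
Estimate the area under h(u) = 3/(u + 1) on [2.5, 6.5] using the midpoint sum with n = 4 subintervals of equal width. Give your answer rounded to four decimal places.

2.2786

Δu = (6.5 − 2.5)/4 = 1.
Midpoints: 3, 4, 5, 6.
h(3) = 0.75, h(4) = 0.6, h(5) = 0.5, h(6) = 3/7.
Sum = Δu · [h(3) + h(4) + h(5) + h(6)].
Sum ≈ 2.2786.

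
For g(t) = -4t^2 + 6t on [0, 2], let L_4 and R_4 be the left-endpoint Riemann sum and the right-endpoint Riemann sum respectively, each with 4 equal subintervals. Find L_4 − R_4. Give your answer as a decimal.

2

L_4 = 2.
R_4 = 0.
L_4 − R_4 = 2.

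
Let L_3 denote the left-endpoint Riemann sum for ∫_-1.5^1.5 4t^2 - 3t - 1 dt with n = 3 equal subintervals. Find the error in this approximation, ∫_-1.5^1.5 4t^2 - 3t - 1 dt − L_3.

Exact integral: ∫_-1.5^1.5 f(t) dt = 6.
L_3 = 12.5.
Error = 6 − 12.5 = -6.5.

-6.5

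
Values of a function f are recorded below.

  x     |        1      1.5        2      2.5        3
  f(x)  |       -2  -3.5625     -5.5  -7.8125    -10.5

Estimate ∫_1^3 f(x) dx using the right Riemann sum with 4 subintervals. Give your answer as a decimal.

-13.6875

Δx = 0.5.
Sum = 0.5·[(-3.5625) + (-5.5) + (-7.8125) + (-10.5)] = -13.6875.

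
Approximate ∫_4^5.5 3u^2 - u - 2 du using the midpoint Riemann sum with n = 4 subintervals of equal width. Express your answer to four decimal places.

92.1973

Δu = (5.5 − 4)/4 = 0.375.
Midpoints: 4.1875, 4.5625, 4.9375, 5.3125.
f(4.1875) = 46.41796875, f(4.5625) = 55.88671875, f(4.9375) = 66.19921875, f(5.3125) = 77.35546875.
Sum = Δu · [f(4.1875) + f(4.5625) + f(4.9375) + f(5.3125)].
Sum ≈ 92.1973.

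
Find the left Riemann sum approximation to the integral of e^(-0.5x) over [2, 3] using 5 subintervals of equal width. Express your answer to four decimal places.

Δx = (3 − 2)/5 = 0.2.
Left endpoints: 2, 2.2, 2.4, 2.6, 2.8.
f(2) ≈ 0.3679, f(2.2) ≈ 0.3329, f(2.4) ≈ 0.3012, f(2.6) ≈ 0.2725, f(2.8) ≈ 0.2466.
Sum = Δx · [f(2) + f(2.2) + f(2.4) + f(2.6) + f(2.8)].
Sum ≈ 0.3042.

0.3042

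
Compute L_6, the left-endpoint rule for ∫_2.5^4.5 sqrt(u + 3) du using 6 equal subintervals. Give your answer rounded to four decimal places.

5.0281

Δu = (4.5 − 2.5)/6 = 1/3.
Left endpoints: 2.5, 17/6, 19/6, 3.5, 23/6, 25/6.
f(2.5) ≈ 2.3452, f(17/6) ≈ 2.4152, f(19/6) ≈ 2.4833, f(3.5) ≈ 2.5495, f(23/6) ≈ 2.6141, f(25/6) ≈ 2.6771.
Sum = Δu · [f(2.5) + f(17/6) + f(19/6) + ...].
Sum ≈ 5.0281.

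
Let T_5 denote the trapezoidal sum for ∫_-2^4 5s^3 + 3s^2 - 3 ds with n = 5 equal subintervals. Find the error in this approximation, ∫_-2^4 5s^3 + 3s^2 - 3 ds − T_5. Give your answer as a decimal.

-25.92

Exact integral: ∫_-2^4 f(s) ds = 354.
T_5 = 379.92.
Error = 354 − 379.92 = -25.92.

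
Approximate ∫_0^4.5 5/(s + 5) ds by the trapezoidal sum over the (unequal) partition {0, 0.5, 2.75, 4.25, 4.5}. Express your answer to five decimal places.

Subinterval widths: 0.5, 2.25, 1.5, 0.25.
f(0) = 1, f(0.5) = 10/11, f(2.75) = 20/31, f(4.25) = 20/37, f(4.5) = 10/19.
On each subinterval the trapezoid contributes (Δs_i/2)·[f(s_{i-1}) + f(s_i)].
Sum ≈ 3.24844.

3.24844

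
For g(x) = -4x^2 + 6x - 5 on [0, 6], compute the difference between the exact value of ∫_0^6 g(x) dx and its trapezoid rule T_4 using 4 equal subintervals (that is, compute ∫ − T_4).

9

Exact integral: ∫_0^6 g(x) dx = -210.
T_4 = -219.
Error = -210 − (-219) = 9.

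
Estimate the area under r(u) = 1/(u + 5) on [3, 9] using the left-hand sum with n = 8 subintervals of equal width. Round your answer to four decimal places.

0.5802

Δu = (9 − 3)/8 = 0.75.
Left endpoints: 3, 3.75, 4.5, 5.25, 6, 6.75, 7.5, 8.25.
r(3) = 0.125, r(3.75) = 4/35, r(4.5) = 2/19, r(5.25) = 4/41, r(6) = 1/11, r(6.75) = 4/47, r(7.5) = 0.08, r(8.25) = 4/53.
Sum = Δu · [r(3) + r(3.75) + r(4.5) + ...].
Sum ≈ 0.5802.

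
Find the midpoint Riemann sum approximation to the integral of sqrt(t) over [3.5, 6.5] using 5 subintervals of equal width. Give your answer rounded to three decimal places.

6.684

Δt = (6.5 − 3.5)/5 = 0.6.
Midpoints: 3.8, 4.4, 5, 5.6, 6.2.
f(3.8) ≈ 1.949, f(4.4) ≈ 2.098, f(5) ≈ 2.236, f(5.6) ≈ 2.366, f(6.2) ≈ 2.490.
Sum = Δt · [f(3.8) + f(4.4) + f(5) + f(5.6) + f(6.2)].
Sum ≈ 6.684.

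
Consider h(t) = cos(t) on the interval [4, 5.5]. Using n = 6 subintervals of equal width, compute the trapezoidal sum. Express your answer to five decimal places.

Δt = (5.5 − 4)/6 = 0.25.
h(4) ≈ -0.65364, h(4.25) ≈ -0.44609, h(4.5) ≈ -0.21080, h(4.75) ≈ 0.03760, h(5) ≈ 0.28366, h(5.25) ≈ 0.51209, h(5.5) ≈ 0.70867.
T_6 = (Δt/2)·[h(t_0) + 2h(t_1) + ... + 2h(t_{5}) + h(t_6)].
Sum ≈ 0.05099.

0.05099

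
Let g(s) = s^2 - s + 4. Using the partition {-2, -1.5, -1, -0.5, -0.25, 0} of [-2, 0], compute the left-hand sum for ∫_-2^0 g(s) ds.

Subinterval widths: 0.5, 0.5, 0.5, 0.25, 0.25.
Left endpoints: -2, -1.5, -1, -0.5, -0.25.
g(-2) = 10, g(-1.5) = 7.75, g(-1) = 6, g(-0.5) = 4.75, g(-0.25) = 4.3125.
Sum = Σ Δs_i · g(s_i).
Sum = 14.140625.

14.140625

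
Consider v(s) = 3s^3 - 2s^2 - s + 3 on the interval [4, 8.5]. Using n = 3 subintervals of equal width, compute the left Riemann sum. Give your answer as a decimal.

Δs = (8.5 − 4)/3 = 1.5.
Left endpoints: 4, 5.5, 7.
v(4) = 159, v(5.5) = 436.125, v(7) = 927.
Sum = Δs · [v(4) + v(5.5) + v(7)].
Sum = 2283.1875.

2283.1875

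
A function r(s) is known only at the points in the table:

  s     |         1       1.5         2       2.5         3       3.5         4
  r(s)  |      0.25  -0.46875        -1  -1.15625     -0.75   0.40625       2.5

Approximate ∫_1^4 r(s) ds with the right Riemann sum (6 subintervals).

Δs = 0.5.
Sum = 0.5·[(-0.46875) + (-1) + (-1.15625) + (-0.75) + 0.40625 + 2.5] = -0.234375.

-0.234375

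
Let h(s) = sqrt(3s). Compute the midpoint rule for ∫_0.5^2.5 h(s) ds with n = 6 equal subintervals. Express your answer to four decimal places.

Δs = (2.5 − 0.5)/6 = 1/3.
Midpoints: 2/3, 1, 4/3, 5/3, 2, 7/3.
h(2/3) ≈ 1.4142, h(1) ≈ 1.7321, h(4/3) ≈ 2.0000, h(5/3) ≈ 2.2361, h(2) ≈ 2.4495, h(7/3) ≈ 2.6458.
Sum = Δs · [h(2/3) + h(1) + h(4/3) + ...].
Sum ≈ 4.1592.

4.1592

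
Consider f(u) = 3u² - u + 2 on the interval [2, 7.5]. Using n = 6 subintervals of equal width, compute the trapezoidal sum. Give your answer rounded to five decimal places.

401.06076

Δu = (7.5 − 2)/6 = 11/12.
f(2) = 12, f(35/12) = 1181/48, f(23/6) = 42.25, f(4.75) = 64.9375, f(17/3) = 278/3, f(79/12) = 125.4375, f(7.5) = 163.25.
T_6 = (Δu/2)·[f(u_0) + 2f(u_1) + ... + 2f(u_{5}) + f(u_6)].
Sum ≈ 401.06076.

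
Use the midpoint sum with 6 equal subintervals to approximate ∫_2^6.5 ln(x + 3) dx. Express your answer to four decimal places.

8.8423

Δx = (6.5 − 2)/6 = 0.75.
Midpoints: 2.375, 3.125, 3.875, 4.625, 5.375, 6.125.
f(2.375) ≈ 1.6818, f(3.125) ≈ 1.8124, f(3.875) ≈ 1.9279, f(4.625) ≈ 2.0314, f(5.375) ≈ 2.1253, f(6.125) ≈ 2.2110.
Sum = Δx · [f(2.375) + f(3.125) + f(3.875) + ...].
Sum ≈ 8.8423.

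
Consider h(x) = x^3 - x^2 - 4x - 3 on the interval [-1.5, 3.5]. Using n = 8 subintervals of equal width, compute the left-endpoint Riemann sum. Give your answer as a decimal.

Δx = (3.5 − (-1.5))/8 = 0.625.
Left endpoints: -1.5, -0.875, -0.25, 0.375, 1, 1.625, 2.25, 2.875.
h(-1.5) = -2.625, h(-0.875) = -479/512, h(-0.25) = -2.078125, h(0.375) = -2349/512, h(1) = -7, h(1.625) = -4019/512, h(2.25) = -5.671875, h(2.875) = 511/512.
Sum = Δx · [h(-1.5) + h(-0.875) + h(-0.25) + ...].
Sum = -18.59375.

-18.59375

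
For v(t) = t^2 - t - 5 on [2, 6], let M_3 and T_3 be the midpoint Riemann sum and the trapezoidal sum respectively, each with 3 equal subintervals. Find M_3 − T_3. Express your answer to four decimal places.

-1.7778

M_3 ≈ 32.740741.
T_3 ≈ 34.518519.
M_3 − T_3 ≈ -1.7778.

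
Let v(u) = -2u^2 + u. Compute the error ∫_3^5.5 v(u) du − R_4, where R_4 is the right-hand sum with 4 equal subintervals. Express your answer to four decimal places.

Exact integral: ∫_3^5.5 v(u) du ≈ -82.291667.
R_4 = -95.1171875.
Error ≈ -82.291667 − (-95.1171875) ≈ 12.8255.

12.8255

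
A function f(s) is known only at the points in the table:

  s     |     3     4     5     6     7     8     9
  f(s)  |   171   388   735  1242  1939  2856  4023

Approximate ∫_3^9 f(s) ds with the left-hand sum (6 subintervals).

7331

Δs = 1.
Sum = 1·[171 + 388 + 735 + 1242 + 1939 + 2856] = 7331.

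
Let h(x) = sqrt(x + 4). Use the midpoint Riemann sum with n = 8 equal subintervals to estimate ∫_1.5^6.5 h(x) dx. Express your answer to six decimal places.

Δx = (6.5 − 1.5)/8 = 0.625.
Midpoints: 1.8125, 2.4375, 3.0625, 3.6875, 4.3125, 4.9375, 5.5625, 6.1875.
h(1.8125) ≈ 2.410913, h(2.4375) ≈ 2.537223, h(3.0625) ≈ 2.657536, h(3.6875) ≈ 2.772634, h(4.3125) ≈ 2.883141, h(4.9375) ≈ 2.989565, h(5.5625) ≈ 3.092329, h(6.1875) ≈ 3.191786.
Sum = Δx · [h(1.8125) + h(2.4375) + h(3.0625) + ...].
Sum ≈ 14.084455.

14.084455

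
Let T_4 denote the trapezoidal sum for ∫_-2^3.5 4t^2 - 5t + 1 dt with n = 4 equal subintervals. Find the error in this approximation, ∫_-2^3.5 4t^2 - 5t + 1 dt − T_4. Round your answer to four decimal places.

Exact integral: ∫_-2^3.5 f(t) dt ≈ 52.708333.
T_4 = 59.640625.
Error ≈ 52.708333 − 59.640625 ≈ -6.9323.

-6.9323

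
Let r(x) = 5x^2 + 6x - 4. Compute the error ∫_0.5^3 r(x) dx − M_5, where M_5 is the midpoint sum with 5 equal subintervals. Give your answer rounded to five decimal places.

0.26042

Exact integral: ∫_0.5^3 r(x) dx ≈ 61.0416667.
M_5 = 60.78125.
Error ≈ 61.0416667 − 60.78125 ≈ 0.26042.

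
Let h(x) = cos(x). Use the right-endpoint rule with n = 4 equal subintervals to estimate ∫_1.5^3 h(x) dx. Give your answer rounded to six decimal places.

Δx = (3 − 1.5)/4 = 0.375.
Right endpoints: 1.875, 2.25, 2.625, 3.
h(1.875) ≈ -0.299534, h(2.25) ≈ -0.628174, h(2.625) ≈ -0.869507, h(3) ≈ -0.989992.
Sum = Δx · [h(1.875) + h(2.25) + h(2.625) + h(3)].
Sum ≈ -1.045203.

-1.045203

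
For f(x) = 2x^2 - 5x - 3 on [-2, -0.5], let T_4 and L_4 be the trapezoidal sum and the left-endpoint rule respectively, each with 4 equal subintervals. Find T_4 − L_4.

-2.8125

T_4 = 10.1953125.
L_4 = 13.0078125.
T_4 − L_4 = -2.8125.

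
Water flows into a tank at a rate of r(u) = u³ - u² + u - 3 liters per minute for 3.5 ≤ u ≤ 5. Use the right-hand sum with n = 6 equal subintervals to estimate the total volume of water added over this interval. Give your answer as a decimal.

Δu = (5 − 3.5)/6 = 0.25.
Right endpoints: 3.75, 4, 4.25, 4.5, 4.75, 5.
r(3.75) = 39.421875, r(4) = 49, r(4.25) = 59.953125, r(4.5) = 72.375, r(4.75) = 86.359375, r(5) = 102.
Sum = Δu · [r(3.75) + r(4) + r(4.25) + ...].
Sum = 102.27734375.

102.27734375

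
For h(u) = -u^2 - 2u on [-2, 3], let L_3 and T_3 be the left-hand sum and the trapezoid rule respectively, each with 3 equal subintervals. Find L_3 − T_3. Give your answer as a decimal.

12.5

L_3 ≈ -6.48148148.
T_3 ≈ -18.98148148.
L_3 − T_3 = 12.5.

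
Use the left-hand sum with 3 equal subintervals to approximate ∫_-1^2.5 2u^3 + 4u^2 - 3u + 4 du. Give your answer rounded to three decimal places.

28.551

Δu = (2.5 − (-1))/3 = 7/6.
Left endpoints: -1, 1/6, 4/3.
f(-1) = 9, f(1/6) = 391/108, f(4/3) = 320/27.
Sum = Δu · [f(-1) + f(1/6) + f(4/3)].
Sum ≈ 28.551.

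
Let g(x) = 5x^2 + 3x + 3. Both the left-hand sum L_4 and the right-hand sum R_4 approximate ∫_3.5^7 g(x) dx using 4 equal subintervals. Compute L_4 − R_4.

L_4 = 483.08203125.
R_4 = 653.05078125.
L_4 − R_4 = -169.96875.

-169.96875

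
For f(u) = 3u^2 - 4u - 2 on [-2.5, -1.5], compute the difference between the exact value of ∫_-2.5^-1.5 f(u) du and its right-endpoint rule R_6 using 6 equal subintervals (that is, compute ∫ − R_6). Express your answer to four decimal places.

1.3194

Exact integral: ∫_-2.5^-1.5 f(u) du = 18.25.
R_6 ≈ 16.930556.
Error ≈ 18.25 − 16.930556 ≈ 1.3194.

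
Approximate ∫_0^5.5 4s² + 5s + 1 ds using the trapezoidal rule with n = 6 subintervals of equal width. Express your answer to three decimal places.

Δs = (5.5 − 0)/6 = 11/12.
f(0) = 1, f(11/12) = 161/18, f(11/6) = 425/18, f(2.75) = 45, f(11/3) = 658/9, f(55/12) = 1943/18, f(5.5) = 149.5.
T_6 = (Δs/2)·[f(s_0) + 2f(s_1) + ... + 2f(s_{5}) + f(s_6)].
Sum ≈ 306.039.

306.039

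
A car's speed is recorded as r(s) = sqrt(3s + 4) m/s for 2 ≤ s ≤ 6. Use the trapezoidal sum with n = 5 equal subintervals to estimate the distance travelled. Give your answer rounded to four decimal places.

Δs = (6 − 2)/5 = 0.8.
r(2) ≈ 3.1623, r(2.8) ≈ 3.5214, r(3.6) ≈ 3.8471, r(4.4) ≈ 4.1473, r(5.2) ≈ 4.4272, r(6) ≈ 4.6904.
T_5 = (Δs/2)·[r(s_0) + 2r(s_1) + ... + 2r(s_{4}) + r(s_5)].
Sum ≈ 15.8954.

15.8954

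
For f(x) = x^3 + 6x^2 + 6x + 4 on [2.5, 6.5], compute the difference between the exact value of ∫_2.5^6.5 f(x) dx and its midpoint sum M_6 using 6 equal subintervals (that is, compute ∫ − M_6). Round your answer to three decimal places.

2.889

Exact integral: ∫_2.5^6.5 f(x) dx = 1078.5.
M_6 ≈ 1075.61111.
Error ≈ 1078.5 − 1075.61111 ≈ 2.889.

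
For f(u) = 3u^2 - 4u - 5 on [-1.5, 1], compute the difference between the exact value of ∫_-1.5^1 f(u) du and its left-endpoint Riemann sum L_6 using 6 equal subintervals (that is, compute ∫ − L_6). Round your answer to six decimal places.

-3.081597

Exact integral: ∫_-1.5^1 f(u) du = -5.625.
L_6 ≈ -2.54340278.
Error ≈ -5.625 − (-2.54340278) ≈ -3.081597.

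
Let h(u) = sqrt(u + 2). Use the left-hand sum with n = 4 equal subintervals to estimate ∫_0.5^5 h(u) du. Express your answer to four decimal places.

Δu = (5 − 0.5)/4 = 1.125.
Left endpoints: 0.5, 1.625, 2.75, 3.875.
h(0.5) ≈ 1.5811, h(1.625) ≈ 1.9039, h(2.75) ≈ 2.1794, h(3.875) ≈ 2.4238.
Sum = Δu · [h(0.5) + h(1.625) + h(2.75) + h(3.875)].
Sum ≈ 9.0994.

9.0994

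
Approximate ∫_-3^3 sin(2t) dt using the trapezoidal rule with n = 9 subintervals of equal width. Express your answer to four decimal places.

Δt = (3 − (-3))/9 = 2/3.
f(-3) ≈ 0.2794, f(-7/3) ≈ 0.9990, f(-5/3) ≈ 0.1906, f(-1) ≈ -0.9093, f(-1/3) ≈ -0.6184, f(1/3) ≈ 0.6184, f(1) ≈ 0.9093, f(5/3) ≈ -0.1906, f(7/3) ≈ -0.9990, f(3) ≈ -0.2794.
T_9 = (Δt/2)·[f(t_0) + 2f(t_1) + ... + 2f(t_{8}) + f(t_9)].
Sum ≈ 0.0000.

0.0000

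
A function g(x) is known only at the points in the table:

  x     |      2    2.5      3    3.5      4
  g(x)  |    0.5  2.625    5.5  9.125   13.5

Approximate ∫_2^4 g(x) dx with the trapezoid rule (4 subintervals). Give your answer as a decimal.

12.125

Δx = 0.5.
T_4 = (0.5/2)·[0.5 + 2·2.625 + 2·5.5 + 2·9.125 + 13.5] = 12.125.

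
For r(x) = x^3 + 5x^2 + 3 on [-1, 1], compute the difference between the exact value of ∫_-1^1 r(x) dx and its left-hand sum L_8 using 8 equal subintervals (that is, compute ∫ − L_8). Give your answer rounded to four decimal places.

0.1458

Exact integral: ∫_-1^1 r(x) dx ≈ 9.333333.
L_8 = 9.1875.
Error ≈ 9.333333 − 9.1875 ≈ 0.1458.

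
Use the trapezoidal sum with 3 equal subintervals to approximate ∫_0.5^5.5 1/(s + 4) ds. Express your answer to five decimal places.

Δs = (5.5 − 0.5)/3 = 5/3.
f(0.5) = 2/9, f(13/6) = 6/37, f(23/6) = 6/47, f(5.5) = 2/19.
T_3 = (Δs/2)·[f(s_0) + 2f(s_1) + 2f(s_2) + f(s_3)].
Sum ≈ 0.75594.

0.75594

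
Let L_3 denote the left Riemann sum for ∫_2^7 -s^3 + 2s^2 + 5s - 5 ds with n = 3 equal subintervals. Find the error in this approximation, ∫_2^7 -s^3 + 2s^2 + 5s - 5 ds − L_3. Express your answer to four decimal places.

-156.7130

Exact integral: ∫_2^7 f(s) ds ≈ -285.416667.
L_3 ≈ -128.703704.
Error ≈ -285.416667 − (-128.703704) ≈ -156.7130.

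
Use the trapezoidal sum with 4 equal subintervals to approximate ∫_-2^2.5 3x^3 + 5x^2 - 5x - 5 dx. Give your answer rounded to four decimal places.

35.4287

Δx = (2.5 − (-2))/4 = 1.125.
f(-2) = 1, f(-0.875) = 611/512, f(0.25) = -5.890625, f(1.375) = 2753/512, f(2.5) = 60.625.
T_4 = (Δx/2)·[f(x_0) + 2f(x_1) + 2f(x_2) + 2f(x_3) + f(x_4)].
Sum ≈ 35.4287.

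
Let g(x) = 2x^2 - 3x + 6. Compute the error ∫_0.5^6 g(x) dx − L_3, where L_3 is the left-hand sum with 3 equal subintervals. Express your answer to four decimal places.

Exact integral: ∫_0.5^6 g(x) dx ≈ 123.291667.
L_3 ≈ 79.037037.
Error ≈ 123.291667 − 79.037037 ≈ 44.2546.

44.2546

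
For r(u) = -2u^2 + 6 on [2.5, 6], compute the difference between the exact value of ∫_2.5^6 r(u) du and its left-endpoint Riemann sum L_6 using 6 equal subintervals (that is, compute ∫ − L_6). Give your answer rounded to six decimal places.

Exact integral: ∫_2.5^6 r(u) du ≈ -112.58333333.
L_6 ≈ -95.62615741.
Error ≈ -112.58333333 − (-95.62615741) ≈ -16.957176.

-16.957176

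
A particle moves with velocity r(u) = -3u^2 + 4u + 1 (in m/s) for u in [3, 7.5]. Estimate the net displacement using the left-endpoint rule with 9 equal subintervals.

Δu = (7.5 − 3)/9 = 0.5.
Left endpoints: 3, 3.5, 4, 4.5, 5, 5.5, 6, 6.5, 7.
r(3) = -14, r(3.5) = -21.75, r(4) = -31, r(4.5) = -41.75, r(5) = -54, r(5.5) = -67.75, r(6) = -83, r(6.5) = -99.75, r(7) = -118.
Sum = Δu · [r(3) + r(3.5) + r(4) + ...].
Sum = -265.5.

-265.5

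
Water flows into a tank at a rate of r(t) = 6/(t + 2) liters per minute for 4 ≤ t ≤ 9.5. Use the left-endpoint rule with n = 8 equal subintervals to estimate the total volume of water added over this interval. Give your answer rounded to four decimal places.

Δt = (9.5 − 4)/8 = 0.6875.
Left endpoints: 4, 4.6875, 5.375, 6.0625, 6.75, 7.4375, 8.125, 8.8125.
r(4) = 1, r(4.6875) = 96/107, r(5.375) = 48/59, r(6.0625) = 32/43, r(6.75) = 24/35, r(7.4375) = 96/151, r(8.125) = 16/27, r(8.8125) = 96/173.
Sum = Δt · [r(4) + r(4.6875) + r(5.375) + ...].
Sum ≈ 4.0727.

4.0727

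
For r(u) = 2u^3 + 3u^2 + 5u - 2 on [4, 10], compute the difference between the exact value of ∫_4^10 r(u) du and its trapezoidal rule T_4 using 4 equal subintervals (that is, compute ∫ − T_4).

Exact integral: ∫_4^10 r(u) du = 6006.
T_4 = 6107.25.
Error = 6006 − 6107.25 = -101.25.

-101.25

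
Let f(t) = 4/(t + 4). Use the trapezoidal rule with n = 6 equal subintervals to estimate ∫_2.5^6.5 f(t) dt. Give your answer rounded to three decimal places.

Δt = (6.5 − 2.5)/6 = 2/3.
f(2.5) = 8/13, f(19/6) = 24/43, f(23/6) = 24/47, f(4.5) = 8/17, f(31/6) = 24/55, f(35/6) = 24/59, f(6.5) = 8/21.
T_6 = (Δt/2)·[f(t_0) + 2f(t_1) + ... + 2f(t_{5}) + f(t_6)].
Sum ≈ 1.920.

1.920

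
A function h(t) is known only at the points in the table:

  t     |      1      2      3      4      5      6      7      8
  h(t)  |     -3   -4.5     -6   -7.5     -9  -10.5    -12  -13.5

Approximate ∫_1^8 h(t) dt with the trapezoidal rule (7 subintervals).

Δt = 1.
T_7 = (1/2)·[(-3) + 2·(-4.5) + 2·(-6) + 2·(-7.5) + 2·(-9) + 2·(-10.5) + 2·(-12) + (-13.5)] = -57.75.

-57.75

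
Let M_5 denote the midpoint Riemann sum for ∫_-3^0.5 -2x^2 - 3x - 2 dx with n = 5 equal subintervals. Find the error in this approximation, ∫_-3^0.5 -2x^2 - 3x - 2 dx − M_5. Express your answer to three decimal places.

-0.286

Exact integral: ∫_-3^0.5 f(x) dx ≈ -11.95833.
M_5 = -11.6725.
Error ≈ -11.95833 − (-11.6725) ≈ -0.286.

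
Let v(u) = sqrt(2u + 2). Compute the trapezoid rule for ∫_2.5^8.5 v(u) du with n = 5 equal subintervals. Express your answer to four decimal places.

21.4152

Δu = (8.5 − 2.5)/5 = 1.2.
v(2.5) ≈ 2.6458, v(3.7) ≈ 3.0659, v(4.9) ≈ 3.4351, v(6.1) ≈ 3.7683, v(7.3) ≈ 4.0743, v(8.5) ≈ 4.3589.
T_5 = (Δu/2)·[v(u_0) + 2v(u_1) + ... + 2v(u_{4}) + v(u_5)].
Sum ≈ 21.4152.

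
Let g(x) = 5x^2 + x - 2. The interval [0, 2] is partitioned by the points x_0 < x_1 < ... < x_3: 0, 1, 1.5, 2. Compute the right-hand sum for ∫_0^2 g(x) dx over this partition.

Subinterval widths: 1, 0.5, 0.5.
Right endpoints: 1, 1.5, 2.
g(1) = 4, g(1.5) = 10.75, g(2) = 20.
Sum = Σ Δx_i · g(x_i).
Sum = 19.375.

19.375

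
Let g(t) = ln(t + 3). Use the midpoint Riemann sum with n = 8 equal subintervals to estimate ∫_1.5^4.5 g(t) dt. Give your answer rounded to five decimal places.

5.34394

Δt = (4.5 − 1.5)/8 = 0.375.
Midpoints: 1.6875, 2.0625, 2.4375, 2.8125, 3.1875, 3.5625, 3.9375, 4.3125.
g(1.6875) ≈ 1.54490, g(2.0625) ≈ 1.62186, g(2.4375) ≈ 1.69332, g(2.8125) ≈ 1.76001, g(3.1875) ≈ 1.82253, g(3.5625) ≈ 1.88137, g(3.9375) ≈ 1.93694, g(4.3125) ≈ 1.98959.
Sum = Δt · [g(1.6875) + g(2.0625) + g(2.4375) + ...].
Sum ≈ 5.34394.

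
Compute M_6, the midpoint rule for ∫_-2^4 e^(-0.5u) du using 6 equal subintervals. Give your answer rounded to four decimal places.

5.1125

Δu = (4 − (-2))/6 = 1.
Midpoints: -1.5, -0.5, 0.5, 1.5, 2.5, 3.5.
f(-1.5) ≈ 2.1170, f(-0.5) ≈ 1.2840, f(0.5) ≈ 0.7788, f(1.5) ≈ 0.4724, f(2.5) ≈ 0.2865, f(3.5) ≈ 0.1738.
Sum = Δu · [f(-1.5) + f(-0.5) + f(0.5) + ...].
Sum ≈ 5.1125.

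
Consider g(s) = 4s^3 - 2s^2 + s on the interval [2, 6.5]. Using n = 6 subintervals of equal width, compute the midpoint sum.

Δs = (6.5 − 2)/6 = 0.75.
Midpoints: 2.375, 3.125, 3.875, 4.625, 5.375, 6.125.
g(2.375) = 44.6796875, g(3.125) = 105.6640625, g(3.875) = 206.5859375, g(4.625) = 357.5703125, g(5.375) = 568.7421875, g(6.125) = 850.2265625.
Sum = Δs · [g(2.375) + g(3.125) + g(3.875) + ...].
Sum = 1600.1015625.

1600.1015625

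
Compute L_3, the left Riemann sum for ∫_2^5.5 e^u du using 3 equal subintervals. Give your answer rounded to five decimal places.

Δu = (5.5 − 2)/3 = 7/6.
Left endpoints: 2, 19/6, 13/3.
f(2) ≈ 7.38906, f(19/6) ≈ 23.72826, f(13/3) ≈ 76.19786.
Sum = Δu · [f(2) + f(19/6) + f(13/3)].
Sum ≈ 125.20103.

125.20103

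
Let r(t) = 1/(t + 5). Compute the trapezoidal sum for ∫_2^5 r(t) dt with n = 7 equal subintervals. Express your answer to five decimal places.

Δt = (5 − 2)/7 = 3/7.
r(2) = 1/7, r(17/7) = 7/52, r(20/7) = 7/55, r(23/7) = 7/58, r(26/7) = 7/61, r(29/7) = 0.109375, r(32/7) = 7/67, r(5) = 0.1.
T_7 = (Δt/2)·[r(t_0) + 2r(t_1) + ... + 2r(t_{6}) + r(t_7)].
Sum ≈ 0.35683.

0.35683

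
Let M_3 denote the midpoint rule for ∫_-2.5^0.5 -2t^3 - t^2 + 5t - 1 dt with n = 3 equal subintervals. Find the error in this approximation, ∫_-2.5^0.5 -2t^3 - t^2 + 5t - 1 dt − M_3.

1.25

Exact integral: ∫_-2.5^0.5 f(t) dt = -3.75.
M_3 = -5.
Error = -3.75 − (-5) = 1.25.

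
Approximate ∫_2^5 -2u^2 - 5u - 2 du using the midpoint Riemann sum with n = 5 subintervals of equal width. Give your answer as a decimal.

Δu = (5 − 2)/5 = 0.6.
Midpoints: 2.3, 2.9, 3.5, 4.1, 4.7.
f(2.3) = -24.08, f(2.9) = -33.32, f(3.5) = -44, f(4.1) = -56.12, f(4.7) = -69.68.
Sum = Δu · [f(2.3) + f(2.9) + f(3.5) + f(4.1) + f(4.7)].
Sum = -136.32.

-136.32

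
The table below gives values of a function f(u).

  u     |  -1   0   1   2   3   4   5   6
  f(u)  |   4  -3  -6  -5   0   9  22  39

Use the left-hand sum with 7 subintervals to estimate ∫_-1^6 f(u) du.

21

Δu = 1.
Sum = 1·[4 + (-3) + (-6) + (-5) + 0 + 9 + 22] = 21.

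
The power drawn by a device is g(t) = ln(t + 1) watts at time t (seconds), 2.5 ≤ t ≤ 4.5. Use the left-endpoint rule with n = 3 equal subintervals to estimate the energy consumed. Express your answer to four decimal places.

Δt = (4.5 − 2.5)/3 = 2/3.
Left endpoints: 2.5, 19/6, 23/6.
g(2.5) ≈ 1.2528, g(19/6) ≈ 1.4271, g(23/6) ≈ 1.5755.
Sum = Δt · [g(2.5) + g(19/6) + g(23/6)].
Sum ≈ 2.8369.

2.8369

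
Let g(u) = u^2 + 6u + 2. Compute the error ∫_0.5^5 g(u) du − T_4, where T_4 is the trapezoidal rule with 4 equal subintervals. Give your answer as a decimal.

-0.94921875

Exact integral: ∫_0.5^5 g(u) du = 124.875.
T_4 = 125.82421875.
Error = 124.875 − 125.82421875 = -0.94921875.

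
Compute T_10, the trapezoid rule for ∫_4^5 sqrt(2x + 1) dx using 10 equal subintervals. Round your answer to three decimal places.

3.161

Δx = (5 − 4)/10 = 0.1.
f(4) ≈ 3.000, f(4.1) ≈ 3.033, f(4.2) ≈ 3.066, f(4.3) ≈ 3.098, f(4.4) ≈ 3.130, f(4.5) ≈ 3.162, f(4.6) ≈ 3.194, f(4.7) ≈ 3.225, f(4.8) ≈ 3.256, f(4.9) ≈ 3.286, f(5) ≈ 3.317.
T_10 = (Δx/2)·[f(x_0) + 2f(x_1) + ... + 2f(x_{9}) + f(x_10)].
Sum ≈ 3.161.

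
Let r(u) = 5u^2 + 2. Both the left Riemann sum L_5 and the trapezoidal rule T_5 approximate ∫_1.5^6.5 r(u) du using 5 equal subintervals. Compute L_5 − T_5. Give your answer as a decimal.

L_5 = 366.25.
T_5 = 466.25.
L_5 − T_5 = -100.

-100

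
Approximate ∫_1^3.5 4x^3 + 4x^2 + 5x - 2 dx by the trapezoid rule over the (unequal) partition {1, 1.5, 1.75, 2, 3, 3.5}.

235.109375

Subinterval widths: 0.5, 0.25, 0.25, 1, 0.5.
f(1) = 11, f(1.5) = 28, f(1.75) = 40.4375, f(2) = 56, f(3) = 157, f(3.5) = 236.
On each subinterval the trapezoid contributes (Δx_i/2)·[f(x_{i-1}) + f(x_i)].
Sum = 235.109375.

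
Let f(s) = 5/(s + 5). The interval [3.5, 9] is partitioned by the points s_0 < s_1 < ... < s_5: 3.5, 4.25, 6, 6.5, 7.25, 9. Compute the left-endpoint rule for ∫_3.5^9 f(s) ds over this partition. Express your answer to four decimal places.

2.6548

Subinterval widths: 0.75, 1.75, 0.5, 0.75, 1.75.
Left endpoints: 3.5, 4.25, 6, 6.5, 7.25.
f(3.5) = 10/17, f(4.25) = 20/37, f(6) = 5/11, f(6.5) = 10/23, f(7.25) = 20/49.
Sum = Σ Δs_i · f(s_i).
Sum ≈ 2.6548.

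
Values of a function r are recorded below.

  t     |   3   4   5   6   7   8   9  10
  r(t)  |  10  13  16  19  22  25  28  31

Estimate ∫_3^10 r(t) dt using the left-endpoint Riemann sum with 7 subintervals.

133

Δt = 1.
Sum = 1·[10 + 13 + 16 + 19 + 22 + 25 + 28] = 133.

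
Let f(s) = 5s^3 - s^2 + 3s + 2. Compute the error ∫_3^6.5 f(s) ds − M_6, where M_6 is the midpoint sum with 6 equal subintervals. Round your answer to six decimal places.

6.972150

Exact integral: ∫_3^6.5 f(s) ds ≈ 2104.41145833.
M_6 ≈ 2097.43930845.
Error ≈ 2104.41145833 − 2097.43930845 ≈ 6.972150.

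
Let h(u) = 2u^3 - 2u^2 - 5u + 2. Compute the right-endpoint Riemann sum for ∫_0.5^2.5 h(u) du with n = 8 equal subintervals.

Δu = (2.5 − 0.5)/8 = 0.25.
Right endpoints: 0.75, 1, 1.25, 1.5, 1.75, 2, 2.25, 2.5.
h(0.75) = -2.03125, h(1) = -3, h(1.25) = -3.46875, h(1.5) = -3.25, h(1.75) = -2.15625, h(2) = 0, h(2.25) = 3.40625, h(2.5) = 8.25.
Sum = Δu · [h(0.75) + h(1) + h(1.25) + ...].
Sum = -0.5625.

-0.5625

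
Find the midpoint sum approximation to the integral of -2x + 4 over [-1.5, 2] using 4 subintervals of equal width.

Δx = (2 − (-1.5))/4 = 0.875.
Midpoints: -1.0625, -0.1875, 0.6875, 1.5625.
f(-1.0625) = 6.125, f(-0.1875) = 4.375, f(0.6875) = 2.625, f(1.5625) = 0.875.
Sum = Δx · [f(-1.0625) + f(-0.1875) + f(0.6875) + f(1.5625)].
Sum = 12.25.

12.25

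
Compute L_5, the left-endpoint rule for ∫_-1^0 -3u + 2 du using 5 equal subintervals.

3.8

Δu = (0 − (-1))/5 = 0.2.
Left endpoints: -1, -0.8, -0.6, -0.4, -0.2.
f(-1) = 5, f(-0.8) = 4.4, f(-0.6) = 3.8, f(-0.4) = 3.2, f(-0.2) = 2.6.
Sum = Δu · [f(-1) + f(-0.8) + f(-0.6) + f(-0.4) + f(-0.2)].
Sum = 3.8.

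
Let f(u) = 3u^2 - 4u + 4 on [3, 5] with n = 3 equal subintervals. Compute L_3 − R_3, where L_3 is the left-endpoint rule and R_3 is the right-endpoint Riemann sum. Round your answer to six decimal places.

-26.666667

L_3 ≈ 61.11111111.
R_3 ≈ 87.77777778.
L_3 − R_3 ≈ -26.666667.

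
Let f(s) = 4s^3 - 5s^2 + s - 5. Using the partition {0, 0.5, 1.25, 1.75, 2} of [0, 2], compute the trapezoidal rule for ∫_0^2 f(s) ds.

-4.671875

Subinterval widths: 0.5, 0.75, 0.5, 0.25.
f(0) = -5, f(0.5) = -5.25, f(1.25) = -3.75, f(1.75) = 2.875, f(2) = 9.
On each subinterval the trapezoid contributes (Δs_i/2)·[f(s_{i-1}) + f(s_i)].
Sum = -4.671875.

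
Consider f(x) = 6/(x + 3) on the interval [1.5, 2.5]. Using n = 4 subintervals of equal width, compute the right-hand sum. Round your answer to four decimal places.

Δx = (2.5 − 1.5)/4 = 0.25.
Right endpoints: 1.75, 2, 2.25, 2.5.
f(1.75) = 24/19, f(2) = 1.2, f(2.25) = 8/7, f(2.5) = 12/11.
Sum = Δx · [f(1.75) + f(2) + f(2.25) + f(2.5)].
Sum ≈ 1.1742.

1.1742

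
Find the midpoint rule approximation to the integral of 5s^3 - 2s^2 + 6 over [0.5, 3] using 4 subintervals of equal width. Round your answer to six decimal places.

Δs = (3 − 0.5)/4 = 0.625.
Midpoints: 0.8125, 1.4375, 2.0625, 2.6875.
f(0.8125) = 30153/4096, f(1.4375) = 68483/4096, f(2.0625) = 169413/4096, f(2.6875) = 362943/4096.
Sum = Δs · [f(0.8125) + f(1.4375) + f(2.0625) + f(2.6875)].
Sum ≈ 96.281738.

96.281738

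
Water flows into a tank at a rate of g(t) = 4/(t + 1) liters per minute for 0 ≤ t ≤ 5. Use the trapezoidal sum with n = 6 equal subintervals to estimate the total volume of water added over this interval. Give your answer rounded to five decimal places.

Δt = (5 − 0)/6 = 5/6.
g(0) = 4, g(5/6) = 24/11, g(5/3) = 1.5, g(2.5) = 8/7, g(10/3) = 12/13, g(25/6) = 24/31, g(5) = 2/3.
T_6 = (Δt/2)·[g(t_0) + 2g(t_1) + ... + 2g(t_{5}) + g(t_6)].
Sum ≈ 7.37940.

7.37940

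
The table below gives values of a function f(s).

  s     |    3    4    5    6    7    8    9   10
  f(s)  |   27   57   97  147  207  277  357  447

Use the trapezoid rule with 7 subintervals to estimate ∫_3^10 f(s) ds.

Δs = 1.
T_7 = (1/2)·[27 + 2·57 + 2·97 + 2·147 + 2·207 + 2·277 + 2·357 + 447] = 1379.

1379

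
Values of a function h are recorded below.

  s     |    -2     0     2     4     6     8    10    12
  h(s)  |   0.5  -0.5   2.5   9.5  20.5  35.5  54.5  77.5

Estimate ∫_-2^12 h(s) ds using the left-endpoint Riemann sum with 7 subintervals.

245

Δs = 2.
Sum = 2·[0.5 + (-0.5) + 2.5 + 9.5 + 20.5 + 35.5 + 54.5] = 245.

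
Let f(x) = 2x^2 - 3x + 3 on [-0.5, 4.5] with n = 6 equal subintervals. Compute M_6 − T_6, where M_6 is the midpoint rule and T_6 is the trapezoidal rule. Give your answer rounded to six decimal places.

M_6 ≈ 45.25462963.
T_6 ≈ 46.99074074.
M_6 − T_6 ≈ -1.736111.

-1.736111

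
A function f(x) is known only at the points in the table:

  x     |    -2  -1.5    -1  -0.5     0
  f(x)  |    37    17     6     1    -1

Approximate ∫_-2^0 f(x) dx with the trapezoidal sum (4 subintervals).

Δx = 0.5.
T_4 = (0.5/2)·[37 + 2·17 + 2·6 + 2·1 + (-1)] = 21.

21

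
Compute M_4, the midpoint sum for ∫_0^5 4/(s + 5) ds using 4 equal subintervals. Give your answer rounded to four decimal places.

2.7649

Δs = (5 − 0)/4 = 1.25.
Midpoints: 0.625, 1.875, 3.125, 4.375.
f(0.625) = 32/45, f(1.875) = 32/55, f(3.125) = 32/65, f(4.375) = 32/75.
Sum = Δs · [f(0.625) + f(1.875) + f(3.125) + f(4.375)].
Sum ≈ 2.7649.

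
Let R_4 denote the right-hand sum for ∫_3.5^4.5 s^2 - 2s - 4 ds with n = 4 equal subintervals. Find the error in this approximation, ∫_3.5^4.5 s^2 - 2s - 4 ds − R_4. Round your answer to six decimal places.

-0.760417

Exact integral: ∫_3.5^4.5 f(s) ds ≈ 4.08333333.
R_4 = 4.84375.
Error ≈ 4.08333333 − 4.84375 ≈ -0.760417.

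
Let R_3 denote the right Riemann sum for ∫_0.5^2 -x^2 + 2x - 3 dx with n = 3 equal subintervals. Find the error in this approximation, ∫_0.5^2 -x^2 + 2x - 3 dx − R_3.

Exact integral: ∫_0.5^2 f(x) dx = -3.375.
R_3 = -3.625.
Error = -3.375 − (-3.625) = 0.25.

0.25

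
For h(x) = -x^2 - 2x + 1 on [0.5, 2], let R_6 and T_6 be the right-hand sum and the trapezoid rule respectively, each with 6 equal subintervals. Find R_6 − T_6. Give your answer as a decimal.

R_6 = -5.734375.
T_6 = -4.890625.
R_6 − T_6 = -0.84375.

-0.84375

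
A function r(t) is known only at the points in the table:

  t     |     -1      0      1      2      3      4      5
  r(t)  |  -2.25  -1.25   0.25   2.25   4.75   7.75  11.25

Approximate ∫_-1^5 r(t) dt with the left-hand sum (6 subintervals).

11.5

Δt = 1.
Sum = 1·[(-2.25) + (-1.25) + 0.25 + 2.25 + 4.75 + 7.75] = 11.5.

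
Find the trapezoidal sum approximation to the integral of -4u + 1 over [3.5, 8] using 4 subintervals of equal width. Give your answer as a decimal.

Δu = (8 − 3.5)/4 = 1.125.
f(3.5) = -13, f(4.625) = -17.5, f(5.75) = -22, f(6.875) = -26.5, f(8) = -31.
T_4 = (Δu/2)·[f(u_0) + 2f(u_1) + 2f(u_2) + 2f(u_3) + f(u_4)].
Sum = -99.

-99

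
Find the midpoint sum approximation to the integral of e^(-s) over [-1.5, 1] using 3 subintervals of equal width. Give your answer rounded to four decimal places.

3.9971

Δs = (1 − (-1.5))/3 = 5/6.
Midpoints: -13/12, -0.25, 7/12.
f(-13/12) ≈ 2.9545, f(-0.25) ≈ 1.2840, f(7/12) ≈ 0.5580.
Sum = Δs · [f(-13/12) + f(-0.25) + f(7/12)].
Sum ≈ 3.9971.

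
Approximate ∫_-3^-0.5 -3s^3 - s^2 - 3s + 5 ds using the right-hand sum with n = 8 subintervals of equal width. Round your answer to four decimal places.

65.5676

Δs = (-0.5 − (-3))/8 = 0.3125.
Right endpoints: -2.6875, -2.375, -2.0625, -1.75, -1.4375, -1.125, -0.8125, -0.5.
f(-2.6875) = 262441/4096, f(-2.375) = 23897/512, f(-2.0625) = 136211/4096, f(-1.75) = 23.265625, f(-1.4375) = 66181/4096, f(-1.125) = 5827/512, f(-0.8125) = 34351/4096, f(-0.5) = 6.625.
Sum = Δs · [f(-2.6875) + f(-2.375) + f(-2.0625) + ...].
Sum ≈ 65.5676.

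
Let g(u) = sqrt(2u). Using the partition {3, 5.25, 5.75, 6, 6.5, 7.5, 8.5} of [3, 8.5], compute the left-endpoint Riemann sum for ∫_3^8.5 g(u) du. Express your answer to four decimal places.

Subinterval widths: 2.25, 0.5, 0.25, 0.5, 1, 1.
Left endpoints: 3, 5.25, 5.75, 6, 6.5, 7.5.
g(3) ≈ 2.4495, g(5.25) ≈ 3.2404, g(5.75) ≈ 3.3912, g(6) ≈ 3.4641, g(6.5) ≈ 3.6056, g(7.5) ≈ 3.8730.
Sum = Σ Δu_i · g(u_i).
Sum ≈ 17.1899.

17.1899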